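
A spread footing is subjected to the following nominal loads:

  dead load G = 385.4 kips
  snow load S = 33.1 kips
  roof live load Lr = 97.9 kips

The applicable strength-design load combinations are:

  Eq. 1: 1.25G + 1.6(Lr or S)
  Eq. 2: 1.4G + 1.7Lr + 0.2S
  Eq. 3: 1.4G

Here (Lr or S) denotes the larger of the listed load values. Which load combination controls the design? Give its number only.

Combination 2

(Lr or S) → Lr = 97.9 kips.
Eq. 1: 1.25(385.4) + 1.6(97.9) = 481.8 + 156.6 = 638.4
Eq. 2: 1.4(385.4) + 1.7(97.9) + 0.2(33.1) = 539.6 + 166.4 + 6.6 = 712.6
Eq. 3: 1.4(385.4) = 539.6
The largest value is 712.6 kips from combination 2.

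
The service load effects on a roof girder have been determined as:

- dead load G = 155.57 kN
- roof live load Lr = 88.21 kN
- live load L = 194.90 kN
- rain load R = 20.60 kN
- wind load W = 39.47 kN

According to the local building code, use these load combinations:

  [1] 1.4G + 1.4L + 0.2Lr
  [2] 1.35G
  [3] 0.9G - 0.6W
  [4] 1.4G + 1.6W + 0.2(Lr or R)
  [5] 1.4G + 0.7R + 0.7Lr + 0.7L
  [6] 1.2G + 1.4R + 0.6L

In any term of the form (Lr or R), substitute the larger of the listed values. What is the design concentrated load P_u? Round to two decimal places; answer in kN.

(Lr or R) → Lr = 88.21 kN.
[1] 1.4(155.57) + 1.4(194.90) + 0.2(88.21) = 217.80 + 272.86 + 17.64 = 508.30
[2] 1.35(155.57) = 210.02
[3] 0.9(155.57) - 0.6(39.47) = 140.01 - 23.68 = 116.33
[4] 1.4(155.57) + 1.6(39.47) + 0.2(88.21) = 217.80 + 63.15 + 17.64 = 298.59
[5] 1.4(155.57) + 0.7(20.60) + 0.7(88.21) + 0.7(194.90) = 217.80 + 14.42 + 61.75 + 136.43 = 430.40
[6] 1.2(155.57) + 1.4(20.60) + 0.6(194.90) = 186.68 + 28.84 + 116.94 = 332.46
Maximum is from combination 1.

508.30 kN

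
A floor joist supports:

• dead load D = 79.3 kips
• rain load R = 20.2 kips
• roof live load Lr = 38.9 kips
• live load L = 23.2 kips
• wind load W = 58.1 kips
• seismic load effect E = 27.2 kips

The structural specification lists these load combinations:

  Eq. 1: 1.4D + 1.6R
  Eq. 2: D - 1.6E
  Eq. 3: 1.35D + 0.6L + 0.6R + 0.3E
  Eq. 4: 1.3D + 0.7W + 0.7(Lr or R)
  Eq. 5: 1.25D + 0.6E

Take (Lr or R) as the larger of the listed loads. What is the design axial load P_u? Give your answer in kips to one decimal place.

(Lr or R) → Lr = 38.9 kips.
Eq. 1: 1.4(79.3) + 1.6(20.2) = 143.3
Eq. 2: 1.0(79.3) - 1.6(27.2) = 35.8
Eq. 3: 1.35(79.3) + 0.6(23.2) + 0.6(20.2) + 0.3(27.2) = 141.3
Eq. 4: 1.3(79.3) + 0.7(58.1) + 0.7(38.9) = 171.0
Eq. 5: 1.25(79.3) + 0.6(27.2) = 115.4
Maximum is from combination 4.

171.0 kips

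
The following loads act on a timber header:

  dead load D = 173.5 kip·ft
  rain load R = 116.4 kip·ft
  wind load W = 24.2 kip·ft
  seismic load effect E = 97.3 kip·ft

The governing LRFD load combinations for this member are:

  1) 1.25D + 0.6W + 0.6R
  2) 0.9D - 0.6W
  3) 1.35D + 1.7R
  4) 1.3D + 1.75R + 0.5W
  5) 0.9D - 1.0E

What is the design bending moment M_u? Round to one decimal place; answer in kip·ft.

441.4 kip·ft

1) 1.25(173.5) + 0.6(24.2) + 0.6(116.4) = 216.9 + 14.5 + 69.8 = 301.2
2) 0.9(173.5) - 0.6(24.2) = 141.6
3) 1.35(173.5) + 1.7(116.4) = 234.2 + 197.9 = 432.1
4) 1.3(173.5) + 1.75(116.4) + 0.5(24.2) = 225.6 + 203.7 + 12.1 = 441.4
5) 0.9(173.5) - 1.0(97.3) = 156.2 - 97.3 = 58.9
Combination 4 governs: M_u = 441.4 kip·ft.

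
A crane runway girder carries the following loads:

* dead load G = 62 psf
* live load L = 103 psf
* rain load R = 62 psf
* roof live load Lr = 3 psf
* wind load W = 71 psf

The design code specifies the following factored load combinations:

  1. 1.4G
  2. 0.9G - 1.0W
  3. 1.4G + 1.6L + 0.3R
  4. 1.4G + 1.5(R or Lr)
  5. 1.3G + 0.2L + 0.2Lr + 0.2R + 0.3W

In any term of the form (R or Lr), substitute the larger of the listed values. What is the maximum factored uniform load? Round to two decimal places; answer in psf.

(R or Lr) → R = 62 psf.
1. 1.4(62) = 86.80
2. 0.9(62) - 1.0(71) = 55.80 - 71.00 = -15.20
3. 1.4(62) + 1.6(103) + 0.3(62) = 86.80 + 164.80 + 18.60 = 270.20
4. 1.4(62) + 1.5(62) = 86.80 + 93.00 = 179.80
5. 1.3(62) + 0.2(103) + 0.2(3) + 0.2(62) + 0.3(71) = 80.60 + 20.60 + 0.60 + 12.40 + 21.30 = 135.50
The controlling combination is 3, giving 270.20 psf.

270.20 psf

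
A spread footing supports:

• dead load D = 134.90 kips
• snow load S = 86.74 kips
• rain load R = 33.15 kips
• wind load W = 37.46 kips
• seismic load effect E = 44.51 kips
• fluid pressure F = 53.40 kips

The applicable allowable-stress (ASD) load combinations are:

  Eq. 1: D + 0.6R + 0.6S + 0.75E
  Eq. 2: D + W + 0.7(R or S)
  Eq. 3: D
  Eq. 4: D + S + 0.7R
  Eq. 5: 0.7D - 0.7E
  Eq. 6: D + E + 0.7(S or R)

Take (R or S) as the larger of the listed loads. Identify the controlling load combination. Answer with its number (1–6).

Combination 4

(R or S) → S = 86.74 kips; (S or R) → S = 86.74 kips.
Eq. 1: 1.0(134.90) + 0.6(33.15) + 0.6(86.74) + 0.75(44.51) = 240.22
Eq. 2: 1.0(134.90) + 1.0(37.46) + 0.7(86.74) = 134.90 + 37.46 + 60.72 = 233.08
Eq. 3: 1.0(134.90) = 134.90
Eq. 4: 1.0(134.90) + 1.0(86.74) + 0.7(33.15) = 134.90 + 86.74 + 23.21 = 244.85
Eq. 5: 0.7(134.90) - 0.7(44.51) = 94.43 - 31.16 = 63.27
Eq. 6: 1.0(134.90) + 1.0(44.51) + 0.7(86.74) = 134.90 + 44.51 + 60.72 = 240.13
The largest value is 244.85 kips from combination 4.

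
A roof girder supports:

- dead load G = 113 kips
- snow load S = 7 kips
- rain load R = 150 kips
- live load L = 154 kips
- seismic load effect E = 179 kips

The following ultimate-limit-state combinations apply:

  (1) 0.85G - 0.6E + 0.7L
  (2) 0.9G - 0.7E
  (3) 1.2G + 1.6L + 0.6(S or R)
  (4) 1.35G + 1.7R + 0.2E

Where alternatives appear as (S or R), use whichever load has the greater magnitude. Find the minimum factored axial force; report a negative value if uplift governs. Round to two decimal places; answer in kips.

(S or R) → R = 150 kips.
(1) 0.85(113) - 0.6(179) + 0.7(154) = 96.45
(2) 0.9(113) - 0.7(179) = -23.60
(3) 1.2(113) + 1.6(154) + 0.6(150) = 472.00
(4) 1.35(113) + 1.7(150) + 0.2(179) = 443.35
Combination 2 gives the minimum: -23.60 kips.

-23.60 kips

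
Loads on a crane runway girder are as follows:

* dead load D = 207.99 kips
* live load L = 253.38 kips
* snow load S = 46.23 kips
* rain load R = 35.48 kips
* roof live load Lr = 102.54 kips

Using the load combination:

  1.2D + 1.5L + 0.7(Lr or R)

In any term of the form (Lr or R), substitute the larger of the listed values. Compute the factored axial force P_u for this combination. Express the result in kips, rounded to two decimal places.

701.44 kips

(Lr or R) → Lr = 102.54 kips.
1.2(207.99) + 1.5(253.38) + 0.7(102.54) = 249.59 + 380.07 + 71.78 = 701.44
P_u = 701.44 kips.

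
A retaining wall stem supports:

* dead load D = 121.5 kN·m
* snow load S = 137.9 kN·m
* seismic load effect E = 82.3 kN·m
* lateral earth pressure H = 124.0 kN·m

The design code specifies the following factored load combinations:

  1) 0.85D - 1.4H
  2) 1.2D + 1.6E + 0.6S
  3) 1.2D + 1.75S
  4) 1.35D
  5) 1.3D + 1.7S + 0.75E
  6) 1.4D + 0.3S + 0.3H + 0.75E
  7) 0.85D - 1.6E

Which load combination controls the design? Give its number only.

Combination 5

1) 0.85(121.5) - 1.4(124.0) = -70.3
2) 1.2(121.5) + 1.6(82.3) + 0.6(137.9) = 360.2
3) 1.2(121.5) + 1.75(137.9) = 387.1
4) 1.35(121.5) = 164.0
5) 1.3(121.5) + 1.7(137.9) + 0.75(82.3) = 454.1
6) 1.4(121.5) + 0.3(137.9) + 0.3(124.0) + 0.75(82.3) = 310.4
7) 0.85(121.5) - 1.6(82.3) = -28.4
The largest value is 454.1 kN·m from combination 5.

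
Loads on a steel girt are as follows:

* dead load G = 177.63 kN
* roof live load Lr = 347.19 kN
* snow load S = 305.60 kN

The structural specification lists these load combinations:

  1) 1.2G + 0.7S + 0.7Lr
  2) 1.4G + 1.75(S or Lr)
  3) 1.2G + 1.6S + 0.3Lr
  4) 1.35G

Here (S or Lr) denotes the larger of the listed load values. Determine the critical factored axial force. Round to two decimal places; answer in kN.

(S or Lr) → Lr = 347.19 kN.
1) 1.2(177.63) + 0.7(305.60) + 0.7(347.19) = 213.16 + 213.92 + 243.03 = 670.11
2) 1.4(177.63) + 1.75(347.19) = 248.68 + 607.58 = 856.26
3) 1.2(177.63) + 1.6(305.60) + 0.3(347.19) = 806.27
4) 1.35(177.63) = 239.80
The controlling combination is 2, giving 856.26 kN.

856.26 kN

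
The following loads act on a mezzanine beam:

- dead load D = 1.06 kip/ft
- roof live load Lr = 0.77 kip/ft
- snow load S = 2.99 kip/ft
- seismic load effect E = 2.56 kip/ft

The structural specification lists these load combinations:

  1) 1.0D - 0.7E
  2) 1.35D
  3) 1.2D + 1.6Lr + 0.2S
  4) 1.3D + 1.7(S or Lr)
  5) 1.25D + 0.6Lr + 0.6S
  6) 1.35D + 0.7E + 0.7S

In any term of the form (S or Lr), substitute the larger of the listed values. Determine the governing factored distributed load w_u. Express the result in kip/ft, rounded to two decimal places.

(S or Lr) → S = 2.99 kip/ft.
1) 1.0(1.06) - 0.7(2.56) = -0.73
2) 1.35(1.06) = 1.43
3) 1.2(1.06) + 1.6(0.77) + 0.2(2.99) = 3.10
4) 1.3(1.06) + 1.7(2.99) = 6.46
5) 1.25(1.06) + 0.6(0.77) + 0.6(2.99) = 3.58
6) 1.35(1.06) + 0.7(2.56) + 0.7(2.99) = 5.32
Combination 4 governs: w_u = 6.46 kip/ft.

6.46 kip/ft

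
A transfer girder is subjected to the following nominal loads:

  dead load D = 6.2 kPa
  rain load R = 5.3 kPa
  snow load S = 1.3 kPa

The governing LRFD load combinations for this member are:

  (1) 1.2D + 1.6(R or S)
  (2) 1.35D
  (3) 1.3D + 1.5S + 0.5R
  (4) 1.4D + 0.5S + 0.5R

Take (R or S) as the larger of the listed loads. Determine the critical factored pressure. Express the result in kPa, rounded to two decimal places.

(R or S) → R = 5.3 kPa.
(1) 1.2(6.2) + 1.6(5.3) = 15.92
(2) 1.35(6.2) = 8.37
(3) 1.3(6.2) + 1.5(1.3) + 0.5(5.3) = 12.66
(4) 1.4(6.2) + 0.5(1.3) + 0.5(5.3) = 11.98
Combination 1 governs: p_u = 15.92 kPa.

15.92 kPa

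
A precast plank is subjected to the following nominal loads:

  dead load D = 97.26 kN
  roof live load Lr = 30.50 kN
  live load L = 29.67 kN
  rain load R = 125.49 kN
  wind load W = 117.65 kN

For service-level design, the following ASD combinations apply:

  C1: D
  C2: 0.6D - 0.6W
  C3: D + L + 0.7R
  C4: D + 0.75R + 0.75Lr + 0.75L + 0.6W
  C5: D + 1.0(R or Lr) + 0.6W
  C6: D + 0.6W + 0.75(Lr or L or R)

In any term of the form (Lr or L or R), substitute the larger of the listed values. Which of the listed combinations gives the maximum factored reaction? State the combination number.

Combination 4

(R or Lr) → R = 125.49 kN; (Lr or L or R) → R = 125.49 kN.
C1: 1.0(97.26) = 97.26
C2: 0.6(97.26) - 0.6(117.65) = -12.23
C3: 1.0(97.26) + 1.0(29.67) + 0.7(125.49) = 214.77
C4: 1.0(97.26) + 0.75(125.49) + 0.75(30.50) + 0.75(29.67) + 0.6(117.65) = 307.10
C5: 1.0(97.26) + 1.0(125.49) + 0.6(117.65) = 293.34
C6: 1.0(97.26) + 0.6(117.65) + 0.75(125.49) = 261.97
The largest value is 307.10 kN from combination 4.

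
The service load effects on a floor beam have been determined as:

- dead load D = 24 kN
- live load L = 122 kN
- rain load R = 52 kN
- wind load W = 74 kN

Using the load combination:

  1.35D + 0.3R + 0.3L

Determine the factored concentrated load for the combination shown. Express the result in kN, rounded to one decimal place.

1.35(24) + 0.3(52) + 0.3(122) = 32.4 + 15.6 + 36.6 = 84.6
P_u = 84.6 kN.

84.6 kN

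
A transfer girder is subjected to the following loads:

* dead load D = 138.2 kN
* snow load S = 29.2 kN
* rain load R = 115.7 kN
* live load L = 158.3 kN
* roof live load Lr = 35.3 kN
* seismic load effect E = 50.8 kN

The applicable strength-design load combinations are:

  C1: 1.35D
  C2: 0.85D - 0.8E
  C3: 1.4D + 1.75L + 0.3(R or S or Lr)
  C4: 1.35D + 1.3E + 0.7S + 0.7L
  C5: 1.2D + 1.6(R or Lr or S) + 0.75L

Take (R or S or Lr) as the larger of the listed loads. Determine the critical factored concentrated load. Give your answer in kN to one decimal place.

(R or S or Lr) → R = 115.7 kN; (R or Lr or S) → R = 115.7 kN.
C1: 1.35(138.2) = 186.6
C2: 0.85(138.2) - 0.8(50.8) = 76.8
C3: 1.4(138.2) + 1.75(158.3) + 0.3(115.7) = 505.2
C4: 1.35(138.2) + 1.3(50.8) + 0.7(29.2) + 0.7(158.3) = 383.9
C5: 1.2(138.2) + 1.6(115.7) + 0.75(158.3) = 469.7
Combination 3 governs: P_u = 505.2 kN.

505.2 kN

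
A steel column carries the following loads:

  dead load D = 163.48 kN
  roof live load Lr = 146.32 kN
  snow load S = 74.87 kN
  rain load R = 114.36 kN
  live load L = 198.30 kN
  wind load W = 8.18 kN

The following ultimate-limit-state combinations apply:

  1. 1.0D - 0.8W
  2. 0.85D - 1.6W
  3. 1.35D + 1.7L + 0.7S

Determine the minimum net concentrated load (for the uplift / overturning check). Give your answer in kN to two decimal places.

1. 1.0(163.48) - 0.8(8.18) = 163.48 - 6.54 = 156.94
2. 0.85(163.48) - 1.6(8.18) = 138.96 - 13.09 = 125.87
3. 1.35(163.48) + 1.7(198.30) + 0.7(74.87) = 220.70 + 337.11 + 52.41 = 610.22
Combination 2 gives the minimum: 125.87 kN.

125.87 kN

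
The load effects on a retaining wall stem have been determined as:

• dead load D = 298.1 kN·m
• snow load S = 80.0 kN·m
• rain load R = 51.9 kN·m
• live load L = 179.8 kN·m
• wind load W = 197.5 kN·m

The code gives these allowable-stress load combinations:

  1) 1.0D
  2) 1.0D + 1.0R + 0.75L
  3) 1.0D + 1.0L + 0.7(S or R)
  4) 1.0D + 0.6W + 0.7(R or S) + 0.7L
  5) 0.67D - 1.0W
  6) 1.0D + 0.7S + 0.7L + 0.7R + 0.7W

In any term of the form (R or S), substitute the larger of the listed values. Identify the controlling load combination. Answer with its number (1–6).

(S or R) → S = 80.0 kN·m; (R or S) → S = 80.0 kN·m.
1) 1.0(298.1) = 298.10
2) 1.0(298.1) + 1.0(51.9) + 0.75(179.8) = 298.10 + 51.90 + 134.85 = 484.85
3) 1.0(298.1) + 1.0(179.8) + 0.7(80.0) = 298.10 + 179.80 + 56.00 = 533.90
4) 1.0(298.1) + 0.6(197.5) + 0.7(80.0) + 0.7(179.8) = 298.10 + 118.50 + 56.00 + 125.86 = 598.46
5) 0.67(298.1) - 1.0(197.5) = 199.73 - 197.50 = 2.23
6) 1.0(298.1) + 0.7(80.0) + 0.7(179.8) + 0.7(51.9) + 0.7(197.5) = 298.10 + 56.00 + 125.86 + 36.33 + 138.25 = 654.54
The largest value is 654.54 kN·m from combination 6.

Combination 6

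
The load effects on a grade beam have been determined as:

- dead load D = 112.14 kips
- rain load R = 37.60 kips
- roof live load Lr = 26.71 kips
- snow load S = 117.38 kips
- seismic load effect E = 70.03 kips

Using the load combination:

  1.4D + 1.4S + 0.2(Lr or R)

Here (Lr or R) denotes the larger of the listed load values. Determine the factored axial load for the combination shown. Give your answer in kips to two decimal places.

(Lr or R) → R = 37.60 kips.
1.4(112.14) + 1.4(117.38) + 0.2(37.60) = 157.00 + 164.33 + 7.52 = 328.85
P_u = 328.85 kips.

328.85 kips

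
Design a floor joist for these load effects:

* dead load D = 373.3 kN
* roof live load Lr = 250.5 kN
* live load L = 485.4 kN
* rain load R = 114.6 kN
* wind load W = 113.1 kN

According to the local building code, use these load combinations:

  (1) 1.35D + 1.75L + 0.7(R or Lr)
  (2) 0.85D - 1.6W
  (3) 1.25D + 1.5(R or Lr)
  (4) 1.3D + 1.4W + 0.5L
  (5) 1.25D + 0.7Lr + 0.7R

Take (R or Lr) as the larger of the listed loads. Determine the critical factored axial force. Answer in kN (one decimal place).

1528.8 kN

(R or Lr) → Lr = 250.5 kN.
(1) 1.35(373.3) + 1.75(485.4) + 0.7(250.5) = 1528.8
(2) 0.85(373.3) - 1.6(113.1) = 317.3 - 181.0 = 136.3
(3) 1.25(373.3) + 1.5(250.5) = 466.6 + 375.8 = 842.4
(4) 1.3(373.3) + 1.4(113.1) + 0.5(485.4) = 485.3 + 158.3 + 242.7 = 886.3
(5) 1.25(373.3) + 0.7(250.5) + 0.7(114.6) = 466.6 + 175.4 + 80.2 = 722.2
Combination 1 governs: N_u = 1528.8 kN.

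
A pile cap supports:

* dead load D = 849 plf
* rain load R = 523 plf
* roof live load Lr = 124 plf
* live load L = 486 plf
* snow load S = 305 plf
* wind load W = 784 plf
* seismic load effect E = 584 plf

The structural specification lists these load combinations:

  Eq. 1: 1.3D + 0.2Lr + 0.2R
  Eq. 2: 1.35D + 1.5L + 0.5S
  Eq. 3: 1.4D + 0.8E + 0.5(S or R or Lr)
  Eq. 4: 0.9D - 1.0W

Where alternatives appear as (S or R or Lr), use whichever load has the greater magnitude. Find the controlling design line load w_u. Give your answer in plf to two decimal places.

(S or R or Lr) → R = 523 plf.
Eq. 1: 1.3(849) + 0.2(124) + 0.2(523) = 1103.70 + 24.80 + 104.60 = 1233.10
Eq. 2: 1.35(849) + 1.5(486) + 0.5(305) = 1146.15 + 729.00 + 152.50 = 2027.65
Eq. 3: 1.4(849) + 0.8(584) + 0.5(523) = 1188.60 + 467.20 + 261.50 = 1917.30
Eq. 4: 0.9(849) - 1.0(784) = 764.10 - 784.00 = -19.90
Maximum is from combination 2.

2027.65 plf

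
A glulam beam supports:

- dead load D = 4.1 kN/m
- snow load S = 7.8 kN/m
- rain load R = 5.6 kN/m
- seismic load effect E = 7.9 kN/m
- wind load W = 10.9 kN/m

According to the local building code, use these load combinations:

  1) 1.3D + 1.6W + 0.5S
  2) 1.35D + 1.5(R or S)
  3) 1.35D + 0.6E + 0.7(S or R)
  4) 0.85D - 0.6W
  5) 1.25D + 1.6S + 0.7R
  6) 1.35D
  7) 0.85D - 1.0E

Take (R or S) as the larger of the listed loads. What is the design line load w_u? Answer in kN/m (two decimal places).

(R or S) → S = 7.8 kN/m; (S or R) → S = 7.8 kN/m.
1) 1.3(4.1) + 1.6(10.9) + 0.5(7.8) = 5.33 + 17.44 + 3.90 = 26.67
2) 1.35(4.1) + 1.5(7.8) = 5.54 + 11.70 = 17.24
3) 1.35(4.1) + 0.6(7.9) + 0.7(7.8) = 5.54 + 4.74 + 5.46 = 15.74
4) 0.85(4.1) - 0.6(10.9) = -3.06
5) 1.25(4.1) + 1.6(7.8) + 0.7(5.6) = 5.13 + 12.48 + 3.92 = 21.53
6) 1.35(4.1) = 5.54
7) 0.85(4.1) - 1.0(7.9) = -4.42
Maximum is from combination 1.

26.67 kN/m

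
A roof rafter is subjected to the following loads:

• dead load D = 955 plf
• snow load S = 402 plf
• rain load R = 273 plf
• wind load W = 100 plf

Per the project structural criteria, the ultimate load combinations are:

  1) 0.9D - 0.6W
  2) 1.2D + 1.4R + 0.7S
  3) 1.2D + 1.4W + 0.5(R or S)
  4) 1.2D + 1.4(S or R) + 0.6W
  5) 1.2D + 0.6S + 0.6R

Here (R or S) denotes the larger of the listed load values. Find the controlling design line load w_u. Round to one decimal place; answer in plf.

(R or S) → S = 402 plf; (S or R) → S = 402 plf.
1) 0.9(955) - 0.6(100) = 799.5
2) 1.2(955) + 1.4(273) + 0.7(402) = 1809.6
3) 1.2(955) + 1.4(100) + 0.5(402) = 1487.0
4) 1.2(955) + 1.4(402) + 0.6(100) = 1768.8
5) 1.2(955) + 0.6(402) + 0.6(273) = 1551.0
Combination 2 governs: w_u = 1809.6 plf.

1809.6 plf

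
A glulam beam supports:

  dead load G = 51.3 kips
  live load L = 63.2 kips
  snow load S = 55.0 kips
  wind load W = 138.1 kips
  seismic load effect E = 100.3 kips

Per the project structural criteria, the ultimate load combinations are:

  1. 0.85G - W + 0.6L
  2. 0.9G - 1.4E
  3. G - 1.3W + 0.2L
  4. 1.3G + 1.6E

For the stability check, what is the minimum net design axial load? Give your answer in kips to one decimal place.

1. 0.85(51.3) - 1.0(138.1) + 0.6(63.2) = -56.6
2. 0.9(51.3) - 1.4(100.3) = -94.3
3. 1.0(51.3) - 1.3(138.1) + 0.2(63.2) = -115.6
4. 1.3(51.3) + 1.6(100.3) = 227.2
Combination 3 gives the minimum: -115.6 kips.

-115.6 kips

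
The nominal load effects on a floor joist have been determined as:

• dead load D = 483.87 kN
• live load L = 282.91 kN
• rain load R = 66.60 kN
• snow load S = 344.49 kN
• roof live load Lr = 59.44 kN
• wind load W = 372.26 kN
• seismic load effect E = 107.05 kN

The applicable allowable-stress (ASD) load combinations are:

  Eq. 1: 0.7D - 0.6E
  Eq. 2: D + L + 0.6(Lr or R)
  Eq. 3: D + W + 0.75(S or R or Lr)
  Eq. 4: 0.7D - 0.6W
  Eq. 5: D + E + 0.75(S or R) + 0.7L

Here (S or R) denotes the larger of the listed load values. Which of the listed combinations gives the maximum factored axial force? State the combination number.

(Lr or R) → R = 66.60 kN; (S or R or Lr) → S = 344.49 kN; (S or R) → S = 344.49 kN.
Eq. 1: 0.7(483.87) - 0.6(107.05) = 338.71 - 64.23 = 274.48
Eq. 2: 1.0(483.87) + 1.0(282.91) + 0.6(66.60) = 483.87 + 282.91 + 39.96 = 806.74
Eq. 3: 1.0(483.87) + 1.0(372.26) + 0.75(344.49) = 483.87 + 372.26 + 258.37 = 1114.50
Eq. 4: 0.7(483.87) - 0.6(372.26) = 338.71 - 223.36 = 115.35
Eq. 5: 1.0(483.87) + 1.0(107.05) + 0.75(344.49) + 0.7(282.91) = 1047.32
The largest value is 1114.50 kN from combination 3.

Combination 3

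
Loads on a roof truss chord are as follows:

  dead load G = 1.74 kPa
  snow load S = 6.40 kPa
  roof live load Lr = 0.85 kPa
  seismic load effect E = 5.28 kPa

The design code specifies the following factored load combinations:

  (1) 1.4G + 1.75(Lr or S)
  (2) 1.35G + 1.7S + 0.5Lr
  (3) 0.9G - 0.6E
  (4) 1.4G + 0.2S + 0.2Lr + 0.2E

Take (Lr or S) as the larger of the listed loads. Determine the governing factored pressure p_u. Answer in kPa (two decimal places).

(Lr or S) → S = 6.40 kPa.
(1) 1.4(1.74) + 1.75(6.40) = 2.44 + 11.20 = 13.64
(2) 1.35(1.74) + 1.7(6.40) + 0.5(0.85) = 13.65
(3) 0.9(1.74) - 0.6(5.28) = 1.57 - 3.17 = -1.60
(4) 1.4(1.74) + 0.2(6.40) + 0.2(0.85) + 0.2(5.28) = 4.94
Combination 2 governs: p_u = 13.65 kPa.

13.65 kPa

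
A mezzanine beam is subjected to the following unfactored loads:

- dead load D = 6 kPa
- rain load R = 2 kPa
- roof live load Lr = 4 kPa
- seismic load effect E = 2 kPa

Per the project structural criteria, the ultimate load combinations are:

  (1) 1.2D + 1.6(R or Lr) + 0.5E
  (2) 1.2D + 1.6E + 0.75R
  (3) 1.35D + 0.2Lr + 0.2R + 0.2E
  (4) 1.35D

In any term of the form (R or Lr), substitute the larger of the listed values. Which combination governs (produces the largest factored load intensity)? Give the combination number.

(R or Lr) → Lr = 4 kPa.
(1) 1.2(6) + 1.6(4) + 0.5(2) = 7.20 + 6.40 + 1.00 = 14.60
(2) 1.2(6) + 1.6(2) + 0.75(2) = 7.20 + 3.20 + 1.50 = 11.90
(3) 1.35(6) + 0.2(4) + 0.2(2) + 0.2(2) = 8.10 + 0.80 + 0.40 + 0.40 = 9.70
(4) 1.35(6) = 8.10
The largest value is 14.60 kPa from combination 1.

Combination 1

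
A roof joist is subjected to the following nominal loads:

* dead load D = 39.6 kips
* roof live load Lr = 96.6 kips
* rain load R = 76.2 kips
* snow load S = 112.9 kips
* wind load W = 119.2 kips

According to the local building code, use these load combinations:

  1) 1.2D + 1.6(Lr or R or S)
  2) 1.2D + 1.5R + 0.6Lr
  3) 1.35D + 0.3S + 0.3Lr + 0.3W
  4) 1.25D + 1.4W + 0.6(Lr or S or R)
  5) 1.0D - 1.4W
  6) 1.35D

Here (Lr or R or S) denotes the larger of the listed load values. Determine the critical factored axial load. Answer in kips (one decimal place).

284.1 kips

(Lr or R or S) → S = 112.9 kips; (Lr or S or R) → S = 112.9 kips.
1) 1.2(39.6) + 1.6(112.9) = 228.2
2) 1.2(39.6) + 1.5(76.2) + 0.6(96.6) = 47.5 + 114.3 + 58.0 = 219.8
3) 1.35(39.6) + 0.3(112.9) + 0.3(96.6) + 0.3(119.2) = 152.1
4) 1.25(39.6) + 1.4(119.2) + 0.6(112.9) = 49.5 + 166.9 + 67.7 = 284.1
5) 1.0(39.6) - 1.4(119.2) = 39.6 - 166.9 = -127.3
6) 1.35(39.6) = 53.5
Maximum is from combination 4.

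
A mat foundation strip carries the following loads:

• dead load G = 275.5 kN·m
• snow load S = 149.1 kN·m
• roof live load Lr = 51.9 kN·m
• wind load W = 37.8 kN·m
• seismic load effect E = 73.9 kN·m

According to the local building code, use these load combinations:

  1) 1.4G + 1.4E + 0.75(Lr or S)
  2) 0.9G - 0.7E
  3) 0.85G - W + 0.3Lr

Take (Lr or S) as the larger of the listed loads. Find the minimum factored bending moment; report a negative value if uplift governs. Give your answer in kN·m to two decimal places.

(Lr or S) → S = 149.1 kN·m.
1) 1.4(275.5) + 1.4(73.9) + 0.75(149.1) = 385.70 + 103.46 + 111.83 = 600.99
2) 0.9(275.5) - 0.7(73.9) = 247.95 - 51.73 = 196.22
3) 0.85(275.5) - 1.0(37.8) + 0.3(51.9) = 234.18 - 37.80 + 15.57 = 211.95
Combination 2 gives the minimum: 196.22 kN·m.

196.22 kN·m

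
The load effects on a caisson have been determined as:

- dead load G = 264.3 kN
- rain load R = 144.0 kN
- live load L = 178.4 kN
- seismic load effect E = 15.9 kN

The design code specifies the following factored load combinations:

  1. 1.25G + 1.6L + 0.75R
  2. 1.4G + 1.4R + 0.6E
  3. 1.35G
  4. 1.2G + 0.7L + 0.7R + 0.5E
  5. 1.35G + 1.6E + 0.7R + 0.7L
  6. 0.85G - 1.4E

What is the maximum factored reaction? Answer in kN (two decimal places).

1. 1.25(264.3) + 1.6(178.4) + 0.75(144.0) = 330.38 + 285.44 + 108.00 = 723.82
2. 1.4(264.3) + 1.4(144.0) + 0.6(15.9) = 370.02 + 201.60 + 9.54 = 581.16
3. 1.35(264.3) = 356.81
4. 1.2(264.3) + 0.7(178.4) + 0.7(144.0) + 0.5(15.9) = 317.16 + 124.88 + 100.80 + 7.95 = 550.79
5. 1.35(264.3) + 1.6(15.9) + 0.7(144.0) + 0.7(178.4) = 356.81 + 25.44 + 100.80 + 124.88 = 607.93
6. 0.85(264.3) - 1.4(15.9) = 224.66 - 22.26 = 202.40
Maximum is from combination 1.

723.82 kN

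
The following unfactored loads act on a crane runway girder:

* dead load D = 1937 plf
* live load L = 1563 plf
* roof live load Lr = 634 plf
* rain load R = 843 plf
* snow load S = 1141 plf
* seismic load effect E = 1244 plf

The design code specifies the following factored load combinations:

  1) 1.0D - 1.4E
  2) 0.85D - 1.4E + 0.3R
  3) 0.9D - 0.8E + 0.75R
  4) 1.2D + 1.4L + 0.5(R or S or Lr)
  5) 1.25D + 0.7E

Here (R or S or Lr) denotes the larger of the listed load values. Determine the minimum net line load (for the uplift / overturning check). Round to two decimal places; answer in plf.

157.75 plf

(R or S or Lr) → S = 1141 plf.
1) 1.0(1937) - 1.4(1244) = 195.40
2) 0.85(1937) - 1.4(1244) + 0.3(843) = 157.75
3) 0.9(1937) - 0.8(1244) + 0.75(843) = 1380.35
4) 1.2(1937) + 1.4(1563) + 0.5(1141) = 5083.10
5) 1.25(1937) + 0.7(1244) = 3292.05
Combination 2 gives the minimum: 157.75 plf.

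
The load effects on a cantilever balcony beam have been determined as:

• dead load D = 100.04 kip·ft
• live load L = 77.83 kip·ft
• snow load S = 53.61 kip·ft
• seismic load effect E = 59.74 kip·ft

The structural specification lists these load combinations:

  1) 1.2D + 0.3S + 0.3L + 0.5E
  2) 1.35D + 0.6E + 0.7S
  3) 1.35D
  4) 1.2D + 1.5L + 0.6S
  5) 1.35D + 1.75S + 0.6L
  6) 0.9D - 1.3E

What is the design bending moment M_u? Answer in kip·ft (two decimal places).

1) 1.2(100.04) + 0.3(53.61) + 0.3(77.83) + 0.5(59.74) = 120.05 + 16.08 + 23.35 + 29.87 = 189.35
2) 1.35(100.04) + 0.6(59.74) + 0.7(53.61) = 208.43
3) 1.35(100.04) = 135.05
4) 1.2(100.04) + 1.5(77.83) + 0.6(53.61) = 268.96
5) 1.35(100.04) + 1.75(53.61) + 0.6(77.83) = 135.05 + 93.82 + 46.70 = 275.57
6) 0.9(100.04) - 1.3(59.74) = 12.37
Combination 5 governs: M_u = 275.57 kip·ft.

275.57 kip·ft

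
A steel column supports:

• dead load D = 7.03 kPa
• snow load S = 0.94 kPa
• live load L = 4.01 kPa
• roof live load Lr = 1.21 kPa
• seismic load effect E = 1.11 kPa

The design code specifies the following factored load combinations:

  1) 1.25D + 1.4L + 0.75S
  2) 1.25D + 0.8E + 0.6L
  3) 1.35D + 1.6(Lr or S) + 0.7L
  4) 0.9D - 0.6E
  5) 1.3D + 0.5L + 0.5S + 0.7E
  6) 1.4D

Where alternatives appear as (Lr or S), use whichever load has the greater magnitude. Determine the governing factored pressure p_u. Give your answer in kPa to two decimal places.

(Lr or S) → Lr = 1.21 kPa.
1) 1.25(7.03) + 1.4(4.01) + 0.75(0.94) = 8.79 + 5.61 + 0.71 = 15.11
2) 1.25(7.03) + 0.8(1.11) + 0.6(4.01) = 12.08
3) 1.35(7.03) + 1.6(1.21) + 0.7(4.01) = 14.23
4) 0.9(7.03) - 0.6(1.11) = 6.33 - 0.67 = 5.66
5) 1.3(7.03) + 0.5(4.01) + 0.5(0.94) + 0.7(1.11) = 12.39
6) 1.4(7.03) = 9.84
Maximum is from combination 1.

15.11 kPa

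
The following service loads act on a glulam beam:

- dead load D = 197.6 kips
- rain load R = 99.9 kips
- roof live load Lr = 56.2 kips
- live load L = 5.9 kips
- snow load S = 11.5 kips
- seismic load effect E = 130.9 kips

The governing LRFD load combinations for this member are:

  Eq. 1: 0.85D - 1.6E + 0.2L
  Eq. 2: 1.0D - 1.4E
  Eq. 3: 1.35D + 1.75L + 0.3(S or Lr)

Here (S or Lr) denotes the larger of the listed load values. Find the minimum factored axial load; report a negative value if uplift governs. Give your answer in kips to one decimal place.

(S or Lr) → Lr = 56.2 kips.
Eq. 1: 0.85(197.6) - 1.6(130.9) + 0.2(5.9) = -40.3
Eq. 2: 1.0(197.6) - 1.4(130.9) = 197.6 - 183.3 = 14.3
Eq. 3: 1.35(197.6) + 1.75(5.9) + 0.3(56.2) = 293.9
Combination 1 gives the minimum: -40.3 kips.

-40.3 kips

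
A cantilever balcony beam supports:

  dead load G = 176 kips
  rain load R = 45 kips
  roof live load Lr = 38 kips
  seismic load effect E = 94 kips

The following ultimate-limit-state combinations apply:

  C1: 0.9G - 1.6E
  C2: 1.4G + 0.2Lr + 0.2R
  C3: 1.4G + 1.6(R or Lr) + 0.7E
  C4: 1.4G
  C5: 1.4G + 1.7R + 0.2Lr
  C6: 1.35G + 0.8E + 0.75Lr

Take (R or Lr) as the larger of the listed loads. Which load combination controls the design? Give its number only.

(R or Lr) → R = 45 kips.
C1: 0.9(176) - 1.6(94) = 158.4 - 150.4 = 8.0
C2: 1.4(176) + 0.2(38) + 0.2(45) = 246.4 + 7.6 + 9.0 = 263.0
C3: 1.4(176) + 1.6(45) + 0.7(94) = 246.4 + 72.0 + 65.8 = 384.2
C4: 1.4(176) = 246.4
C5: 1.4(176) + 1.7(45) + 0.2(38) = 246.4 + 76.5 + 7.6 = 330.5
C6: 1.35(176) + 0.8(94) + 0.75(38) = 237.6 + 75.2 + 28.5 = 341.3
The largest value is 384.2 kips from combination 3.

Combination 3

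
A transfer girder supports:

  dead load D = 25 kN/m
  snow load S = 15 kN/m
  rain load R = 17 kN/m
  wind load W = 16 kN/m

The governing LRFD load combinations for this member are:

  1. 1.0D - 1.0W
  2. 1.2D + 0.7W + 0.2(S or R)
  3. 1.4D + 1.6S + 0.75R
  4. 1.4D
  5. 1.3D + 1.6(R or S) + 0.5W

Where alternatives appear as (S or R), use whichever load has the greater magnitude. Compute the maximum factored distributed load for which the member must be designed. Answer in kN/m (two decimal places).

(S or R) → R = 17 kN/m; (R or S) → R = 17 kN/m.
1. 1.0(25) - 1.0(16) = 25.00 - 16.00 = 9.00
2. 1.2(25) + 0.7(16) + 0.2(17) = 30.00 + 11.20 + 3.40 = 44.60
3. 1.4(25) + 1.6(15) + 0.75(17) = 35.00 + 24.00 + 12.75 = 71.75
4. 1.4(25) = 35.00
5. 1.3(25) + 1.6(17) + 0.5(16) = 32.50 + 27.20 + 8.00 = 67.70
Maximum is from combination 3.

71.75 kN/m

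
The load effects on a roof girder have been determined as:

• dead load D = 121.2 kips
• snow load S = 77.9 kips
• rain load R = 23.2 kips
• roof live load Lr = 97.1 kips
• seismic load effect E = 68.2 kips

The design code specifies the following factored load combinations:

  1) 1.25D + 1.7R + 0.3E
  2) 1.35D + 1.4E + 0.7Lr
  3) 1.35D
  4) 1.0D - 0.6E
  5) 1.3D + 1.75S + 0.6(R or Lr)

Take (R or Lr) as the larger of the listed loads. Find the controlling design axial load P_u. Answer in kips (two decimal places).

352.15 kips

(R or Lr) → Lr = 97.1 kips.
1) 1.25(121.2) + 1.7(23.2) + 0.3(68.2) = 211.40
2) 1.35(121.2) + 1.4(68.2) + 0.7(97.1) = 327.07
3) 1.35(121.2) = 163.62
4) 1.0(121.2) - 0.6(68.2) = 80.28
5) 1.3(121.2) + 1.75(77.9) + 0.6(97.1) = 352.15
Combination 5 governs: P_u = 352.15 kips.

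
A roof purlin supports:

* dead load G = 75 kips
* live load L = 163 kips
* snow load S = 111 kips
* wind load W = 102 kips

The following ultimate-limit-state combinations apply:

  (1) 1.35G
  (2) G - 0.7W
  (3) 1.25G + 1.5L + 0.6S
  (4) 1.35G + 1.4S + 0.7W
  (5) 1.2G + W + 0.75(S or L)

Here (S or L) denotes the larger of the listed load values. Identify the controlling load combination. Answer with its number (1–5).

Combination 3

(S or L) → L = 163 kips.
(1) 1.35(75) = 101.25
(2) 1.0(75) - 0.7(102) = 75.00 - 71.40 = 3.60
(3) 1.25(75) + 1.5(163) + 0.6(111) = 93.75 + 244.50 + 66.60 = 404.85
(4) 1.35(75) + 1.4(111) + 0.7(102) = 101.25 + 155.40 + 71.40 = 328.05
(5) 1.2(75) + 1.0(102) + 0.75(163) = 90.00 + 102.00 + 122.25 = 314.25
The largest value is 404.85 kips from combination 3.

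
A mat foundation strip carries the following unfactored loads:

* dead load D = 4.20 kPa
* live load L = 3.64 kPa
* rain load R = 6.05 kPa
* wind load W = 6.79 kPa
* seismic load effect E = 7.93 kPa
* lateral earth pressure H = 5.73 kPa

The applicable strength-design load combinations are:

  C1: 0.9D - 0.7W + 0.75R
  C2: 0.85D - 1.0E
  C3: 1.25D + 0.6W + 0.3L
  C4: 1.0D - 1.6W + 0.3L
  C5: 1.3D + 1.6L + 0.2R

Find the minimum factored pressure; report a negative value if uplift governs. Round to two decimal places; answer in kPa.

-5.57 kPa

C1: 0.9(4.20) - 0.7(6.79) + 0.75(6.05) = 3.56
C2: 0.85(4.20) - 1.0(7.93) = -4.36
C3: 1.25(4.20) + 0.6(6.79) + 0.3(3.64) = 10.42
C4: 1.0(4.20) - 1.6(6.79) + 0.3(3.64) = -5.57
C5: 1.3(4.20) + 1.6(3.64) + 0.2(6.05) = 12.49
Combination 4 gives the minimum: -5.57 kPa.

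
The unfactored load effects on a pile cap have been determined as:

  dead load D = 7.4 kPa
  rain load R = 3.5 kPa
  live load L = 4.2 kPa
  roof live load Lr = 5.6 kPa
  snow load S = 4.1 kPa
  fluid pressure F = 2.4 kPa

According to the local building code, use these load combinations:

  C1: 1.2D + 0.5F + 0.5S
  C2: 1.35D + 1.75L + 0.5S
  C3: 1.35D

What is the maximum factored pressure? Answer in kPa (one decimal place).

19.4 kPa

C1: 1.2(7.4) + 0.5(2.4) + 0.5(4.1) = 12.1
C2: 1.35(7.4) + 1.75(4.2) + 0.5(4.1) = 19.4
C3: 1.35(7.4) = 10.0
The controlling combination is 2, giving 19.4 kPa.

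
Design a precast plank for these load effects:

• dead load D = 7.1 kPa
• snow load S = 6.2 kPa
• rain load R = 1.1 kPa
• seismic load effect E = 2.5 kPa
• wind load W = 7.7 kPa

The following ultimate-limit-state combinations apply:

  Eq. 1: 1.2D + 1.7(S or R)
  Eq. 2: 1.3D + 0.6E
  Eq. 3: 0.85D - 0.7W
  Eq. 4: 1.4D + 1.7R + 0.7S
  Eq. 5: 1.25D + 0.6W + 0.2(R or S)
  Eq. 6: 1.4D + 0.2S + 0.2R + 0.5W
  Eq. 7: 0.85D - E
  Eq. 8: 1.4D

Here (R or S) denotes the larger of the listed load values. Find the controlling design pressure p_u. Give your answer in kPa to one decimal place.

(S or R) → S = 6.2 kPa; (R or S) → S = 6.2 kPa.
Eq. 1: 1.2(7.1) + 1.7(6.2) = 19.1
Eq. 2: 1.3(7.1) + 0.6(2.5) = 10.7
Eq. 3: 0.85(7.1) - 0.7(7.7) = 0.6
Eq. 4: 1.4(7.1) + 1.7(1.1) + 0.7(6.2) = 16.2
Eq. 5: 1.25(7.1) + 0.6(7.7) + 0.2(6.2) = 14.7
Eq. 6: 1.4(7.1) + 0.2(6.2) + 0.2(1.1) + 0.5(7.7) = 15.3
Eq. 7: 0.85(7.1) - 1.0(2.5) = 3.5
Eq. 8: 1.4(7.1) = 9.9
Combination 1 governs: p_u = 19.1 kPa.

19.1 kPa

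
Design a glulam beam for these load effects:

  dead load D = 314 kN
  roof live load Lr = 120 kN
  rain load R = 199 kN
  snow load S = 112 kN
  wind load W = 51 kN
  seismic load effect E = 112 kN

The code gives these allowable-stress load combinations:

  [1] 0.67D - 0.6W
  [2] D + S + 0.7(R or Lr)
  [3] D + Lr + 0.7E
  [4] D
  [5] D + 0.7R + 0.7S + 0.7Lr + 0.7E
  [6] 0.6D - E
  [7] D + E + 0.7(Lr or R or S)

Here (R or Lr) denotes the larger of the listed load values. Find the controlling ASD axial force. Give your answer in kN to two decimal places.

694.10 kN

(R or Lr) → R = 199 kN; (Lr or R or S) → R = 199 kN.
[1] 0.67(314) - 0.6(51) = 179.78
[2] 1.0(314) + 1.0(112) + 0.7(199) = 565.30
[3] 1.0(314) + 1.0(120) + 0.7(112) = 512.40
[4] 1.0(314) = 314.00
[5] 1.0(314) + 0.7(199) + 0.7(112) + 0.7(120) + 0.7(112) = 694.10
[6] 0.6(314) - 1.0(112) = 76.40
[7] 1.0(314) + 1.0(112) + 0.7(199) = 565.30
Combination 5 governs: N = 694.10 kN.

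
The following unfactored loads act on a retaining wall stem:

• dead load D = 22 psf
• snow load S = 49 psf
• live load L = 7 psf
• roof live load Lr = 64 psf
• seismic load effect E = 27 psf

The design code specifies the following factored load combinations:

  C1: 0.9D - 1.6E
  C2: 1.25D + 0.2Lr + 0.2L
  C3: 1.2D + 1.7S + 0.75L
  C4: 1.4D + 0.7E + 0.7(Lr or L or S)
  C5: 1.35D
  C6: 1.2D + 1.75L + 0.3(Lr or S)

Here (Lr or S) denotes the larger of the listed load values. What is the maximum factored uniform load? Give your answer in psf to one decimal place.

(Lr or L or S) → Lr = 64 psf; (Lr or S) → Lr = 64 psf.
C1: 0.9(22) - 1.6(27) = 19.8 - 43.2 = -23.4
C2: 1.25(22) + 0.2(64) + 0.2(7) = 27.5 + 12.8 + 1.4 = 41.7
C3: 1.2(22) + 1.7(49) + 0.75(7) = 26.4 + 83.3 + 5.3 = 115.0
C4: 1.4(22) + 0.7(27) + 0.7(64) = 30.8 + 18.9 + 44.8 = 94.5
C5: 1.35(22) = 29.7
C6: 1.2(22) + 1.75(7) + 0.3(64) = 26.4 + 12.3 + 19.2 = 57.9
The controlling combination is 3, giving 115.0 psf.

115.0 psf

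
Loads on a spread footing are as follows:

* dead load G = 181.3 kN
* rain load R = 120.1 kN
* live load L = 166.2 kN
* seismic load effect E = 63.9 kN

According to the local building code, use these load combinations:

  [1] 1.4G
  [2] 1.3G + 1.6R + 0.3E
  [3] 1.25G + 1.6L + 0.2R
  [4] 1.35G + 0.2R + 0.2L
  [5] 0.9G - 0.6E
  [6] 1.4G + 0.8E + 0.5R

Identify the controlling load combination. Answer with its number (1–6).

[1] 1.4(181.3) = 253.82
[2] 1.3(181.3) + 1.6(120.1) + 0.3(63.9) = 235.69 + 192.16 + 19.17 = 447.02
[3] 1.25(181.3) + 1.6(166.2) + 0.2(120.1) = 226.63 + 265.92 + 24.02 = 516.57
[4] 1.35(181.3) + 0.2(120.1) + 0.2(166.2) = 244.76 + 24.02 + 33.24 = 302.02
[5] 0.9(181.3) - 0.6(63.9) = 163.17 - 38.34 = 124.83
[6] 1.4(181.3) + 0.8(63.9) + 0.5(120.1) = 253.82 + 51.12 + 60.05 = 364.99
The largest value is 516.57 kN from combination 3.

Combination 3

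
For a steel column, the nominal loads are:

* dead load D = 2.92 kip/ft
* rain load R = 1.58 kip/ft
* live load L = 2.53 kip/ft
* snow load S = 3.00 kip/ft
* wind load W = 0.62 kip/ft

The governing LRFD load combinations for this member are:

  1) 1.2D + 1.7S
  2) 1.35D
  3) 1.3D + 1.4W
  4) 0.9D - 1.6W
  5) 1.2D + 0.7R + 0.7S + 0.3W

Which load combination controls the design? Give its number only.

1) 1.2(2.92) + 1.7(3.00) = 8.60
2) 1.35(2.92) = 3.94
3) 1.3(2.92) + 1.4(0.62) = 4.66
4) 0.9(2.92) - 1.6(0.62) = 1.64
5) 1.2(2.92) + 0.7(1.58) + 0.7(3.00) + 0.3(0.62) = 6.90
The largest value is 8.60 kip/ft from combination 1.

Combination 1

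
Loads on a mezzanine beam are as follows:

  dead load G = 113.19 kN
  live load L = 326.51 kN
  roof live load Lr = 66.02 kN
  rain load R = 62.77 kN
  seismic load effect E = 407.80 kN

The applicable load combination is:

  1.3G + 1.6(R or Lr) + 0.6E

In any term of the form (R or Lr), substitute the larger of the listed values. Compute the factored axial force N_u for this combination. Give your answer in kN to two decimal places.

497.46 kN

(R or Lr) → Lr = 66.02 kN.
1.3(113.19) + 1.6(66.02) + 0.6(407.80) = 147.15 + 105.63 + 244.68 = 497.46
N_u = 497.46 kN.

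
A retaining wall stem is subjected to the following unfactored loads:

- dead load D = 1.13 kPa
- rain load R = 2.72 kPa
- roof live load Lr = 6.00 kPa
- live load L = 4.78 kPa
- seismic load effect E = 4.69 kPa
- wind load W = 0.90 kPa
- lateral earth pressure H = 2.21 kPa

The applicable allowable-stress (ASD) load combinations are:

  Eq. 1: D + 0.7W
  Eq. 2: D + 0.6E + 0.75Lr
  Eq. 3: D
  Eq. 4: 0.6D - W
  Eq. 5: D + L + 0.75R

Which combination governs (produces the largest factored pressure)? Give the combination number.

Combination 2

Eq. 1: 1.0(1.13) + 0.7(0.90) = 1.76
Eq. 2: 1.0(1.13) + 0.6(4.69) + 0.75(6.00) = 8.44
Eq. 3: 1.0(1.13) = 1.13
Eq. 4: 0.6(1.13) - 1.0(0.90) = -0.22
Eq. 5: 1.0(1.13) + 1.0(4.78) + 0.75(2.72) = 7.95
The largest value is 8.44 kPa from combination 2.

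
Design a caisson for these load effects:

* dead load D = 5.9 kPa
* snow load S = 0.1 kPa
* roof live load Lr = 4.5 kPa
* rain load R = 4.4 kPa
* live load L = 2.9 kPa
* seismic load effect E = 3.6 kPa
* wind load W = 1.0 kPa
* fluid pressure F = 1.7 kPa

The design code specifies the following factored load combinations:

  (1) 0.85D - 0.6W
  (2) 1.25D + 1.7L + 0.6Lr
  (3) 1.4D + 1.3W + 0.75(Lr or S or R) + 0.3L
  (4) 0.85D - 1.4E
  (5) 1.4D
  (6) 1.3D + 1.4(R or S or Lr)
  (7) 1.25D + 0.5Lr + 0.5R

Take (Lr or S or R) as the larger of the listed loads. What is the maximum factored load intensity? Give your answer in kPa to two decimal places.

15.01 kPa

(Lr or S or R) → Lr = 4.5 kPa; (R or S or Lr) → Lr = 4.5 kPa.
(1) 0.85(5.9) - 0.6(1.0) = 5.02 - 0.60 = 4.42
(2) 1.25(5.9) + 1.7(2.9) + 0.6(4.5) = 7.38 + 4.93 + 2.70 = 15.01
(3) 1.4(5.9) + 1.3(1.0) + 0.75(4.5) + 0.3(2.9) = 8.26 + 1.30 + 3.38 + 0.87 = 13.81
(4) 0.85(5.9) - 1.4(3.6) = -0.03
(5) 1.4(5.9) = 8.26
(6) 1.3(5.9) + 1.4(4.5) = 7.67 + 6.30 = 13.97
(7) 1.25(5.9) + 0.5(4.5) + 0.5(4.4) = 7.38 + 2.25 + 2.20 = 11.83
Maximum is from combination 2.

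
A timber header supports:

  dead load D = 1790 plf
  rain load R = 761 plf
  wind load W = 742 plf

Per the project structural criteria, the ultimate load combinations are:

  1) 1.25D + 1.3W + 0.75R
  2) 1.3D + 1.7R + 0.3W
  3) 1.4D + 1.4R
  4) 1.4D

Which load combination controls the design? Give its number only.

1) 1.25(1790) + 1.3(742) + 0.75(761) = 2237.50 + 964.60 + 570.75 = 3772.85
2) 1.3(1790) + 1.7(761) + 0.3(742) = 2327.00 + 1293.70 + 222.60 = 3843.30
3) 1.4(1790) + 1.4(761) = 2506.00 + 1065.40 = 3571.40
4) 1.4(1790) = 2506.00
The largest value is 3843.30 plf from combination 2.

Combination 2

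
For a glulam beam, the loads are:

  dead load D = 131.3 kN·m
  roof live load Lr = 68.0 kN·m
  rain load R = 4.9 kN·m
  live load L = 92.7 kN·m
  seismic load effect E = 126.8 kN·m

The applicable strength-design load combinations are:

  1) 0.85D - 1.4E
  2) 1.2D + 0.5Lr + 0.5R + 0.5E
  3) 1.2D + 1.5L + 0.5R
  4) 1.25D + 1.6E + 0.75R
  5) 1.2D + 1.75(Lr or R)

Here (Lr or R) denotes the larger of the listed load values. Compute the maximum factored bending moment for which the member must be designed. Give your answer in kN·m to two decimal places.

(Lr or R) → Lr = 68.0 kN·m.
1) 0.85(131.3) - 1.4(126.8) = -65.92
2) 1.2(131.3) + 0.5(68.0) + 0.5(4.9) + 0.5(126.8) = 257.41
3) 1.2(131.3) + 1.5(92.7) + 0.5(4.9) = 299.06
4) 1.25(131.3) + 1.6(126.8) + 0.75(4.9) = 370.68
5) 1.2(131.3) + 1.75(68.0) = 276.56
Combination 4 governs: M_u = 370.68 kN·m.

370.68 kN·m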